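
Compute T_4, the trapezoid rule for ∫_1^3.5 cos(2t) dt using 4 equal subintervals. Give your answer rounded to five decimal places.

Δt = (3.5 − 1)/4 = 0.625.
f(1) ≈ -0.41615, f(1.625) ≈ -0.99413, f(2.25) ≈ -0.21080, f(2.875) ≈ 0.86119, f(3.5) ≈ 0.75390.
T_4 = (Δt/2)·[f(t_0) + 2f(t_1) + 2f(t_2) + 2f(t_3) + f(t_4)].
Sum ≈ -0.10928.

-0.10928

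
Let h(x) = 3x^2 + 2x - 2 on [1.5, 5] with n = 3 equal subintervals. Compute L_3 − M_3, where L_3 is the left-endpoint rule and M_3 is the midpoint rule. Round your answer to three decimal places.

L_3 ≈ 95.86111.
M_3 ≈ 136.18403.
L_3 − M_3 ≈ -40.323.

-40.323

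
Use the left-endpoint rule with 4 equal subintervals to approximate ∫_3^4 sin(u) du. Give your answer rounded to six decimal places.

Δu = (4 − 3)/4 = 0.25.
Left endpoints: 3, 3.25, 3.5, 3.75.
f(3) ≈ 0.141120, f(3.25) ≈ -0.108195, f(3.5) ≈ -0.350783, f(3.75) ≈ -0.571561.
Sum = Δu · [f(3) + f(3.25) + f(3.5) + f(3.75)].
Sum ≈ -0.222355.

-0.222355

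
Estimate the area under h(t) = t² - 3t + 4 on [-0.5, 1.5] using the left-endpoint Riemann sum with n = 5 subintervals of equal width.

7.02

Δt = (1.5 − (-0.5))/5 = 0.4.
Left endpoints: -0.5, -0.1, 0.3, 0.7, 1.1.
h(-0.5) = 5.75, h(-0.1) = 4.31, h(0.3) = 3.19, h(0.7) = 2.39, h(1.1) = 1.91.
Sum = Δt · [h(-0.5) + h(-0.1) + h(0.3) + h(0.7) + h(1.1)].
Sum = 7.02.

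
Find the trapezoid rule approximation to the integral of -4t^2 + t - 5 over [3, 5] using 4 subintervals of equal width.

-133

Δt = (5 − 3)/4 = 0.5.
f(3) = -38, f(3.5) = -50.5, f(4) = -65, f(4.5) = -81.5, f(5) = -100.
T_4 = (Δt/2)·[f(t_0) + 2f(t_1) + 2f(t_2) + 2f(t_3) + f(t_4)].
Sum = -133.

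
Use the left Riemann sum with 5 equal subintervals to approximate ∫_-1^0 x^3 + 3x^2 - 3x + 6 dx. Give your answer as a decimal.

Δx = (0 − (-1))/5 = 0.2.
Left endpoints: -1, -0.8, -0.6, -0.4, -0.2.
f(-1) = 11, f(-0.8) = 9.808, f(-0.6) = 8.664, f(-0.4) = 7.616, f(-0.2) = 6.712.
Sum = Δx · [f(-1) + f(-0.8) + f(-0.6) + f(-0.4) + f(-0.2)].
Sum = 8.76.

8.76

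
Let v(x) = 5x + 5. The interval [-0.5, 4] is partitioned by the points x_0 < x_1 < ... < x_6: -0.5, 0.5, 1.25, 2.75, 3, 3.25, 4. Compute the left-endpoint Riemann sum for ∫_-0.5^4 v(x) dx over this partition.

50.625

Subinterval widths: 1, 0.75, 1.5, 0.25, 0.25, 0.75.
Left endpoints: -0.5, 0.5, 1.25, 2.75, 3, 3.25.
v(-0.5) = 2.5, v(0.5) = 7.5, v(1.25) = 11.25, v(2.75) = 18.75, v(3) = 20, v(3.25) = 21.25.
Sum = Σ Δx_i · v(x_i).
Sum = 50.625.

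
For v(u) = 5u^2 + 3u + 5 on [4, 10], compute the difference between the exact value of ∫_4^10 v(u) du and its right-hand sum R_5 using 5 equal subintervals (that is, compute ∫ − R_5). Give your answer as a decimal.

-270

Exact integral: ∫_4^10 v(u) du = 1716.
R_5 = 1986.
Error = 1716 − 1986 = -270.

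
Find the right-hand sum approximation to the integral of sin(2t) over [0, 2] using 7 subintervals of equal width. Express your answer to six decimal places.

Δt = (2 − 0)/7 = 2/7.
Right endpoints: 2/7, 4/7, 6/7, 8/7, 10/7, 12/7, 2.
f(2/7) ≈ 0.540834, f(4/7) ≈ 0.909823, f(6/7) ≈ 0.989723, f(8/7) ≈ 0.755147, f(10/7) ≈ 0.280629, f(12/7) ≈ -0.283056, f(2) ≈ -0.756802.
Sum = Δt · [f(2/7) + f(4/7) + f(6/7) + ...].
Sum ≈ 0.696085.

0.696085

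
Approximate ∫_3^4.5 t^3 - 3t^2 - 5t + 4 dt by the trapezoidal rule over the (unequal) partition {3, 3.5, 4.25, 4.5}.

Subinterval widths: 0.5, 0.75, 0.25.
f(3) = -11, f(3.5) = -7.375, f(4.25) = 5.328125, f(4.5) = 11.875.
On each subinterval the trapezoid contributes (Δt_i/2)·[f(t_{i-1}) + f(t_i)].
Sum = -3.2109375.

-3.2109375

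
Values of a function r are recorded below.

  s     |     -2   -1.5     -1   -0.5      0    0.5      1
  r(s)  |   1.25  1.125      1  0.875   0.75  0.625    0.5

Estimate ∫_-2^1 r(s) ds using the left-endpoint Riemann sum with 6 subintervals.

2.8125

Δs = 0.5.
Sum = 0.5·[1.25 + 1.125 + 1 + 0.875 + 0.75 + 0.625] = 2.8125.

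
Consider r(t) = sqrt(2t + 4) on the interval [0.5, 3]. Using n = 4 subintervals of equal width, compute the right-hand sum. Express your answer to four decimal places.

7.0993

Δt = (3 − 0.5)/4 = 0.625.
Right endpoints: 1.125, 1.75, 2.375, 3.
r(1.125) ≈ 2.5000, r(1.75) ≈ 2.7386, r(2.375) ≈ 2.9580, r(3) ≈ 3.1623.
Sum = Δt · [r(1.125) + r(1.75) + r(2.375) + r(3)].
Sum ≈ 7.0993.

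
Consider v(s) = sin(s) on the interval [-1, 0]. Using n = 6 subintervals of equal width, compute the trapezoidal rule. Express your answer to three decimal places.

-0.459

Δs = (0 − (-1))/6 = 1/6.
v(-1) ≈ -0.841, v(-5/6) ≈ -0.740, v(-2/3) ≈ -0.618, v(-0.5) ≈ -0.479, v(-1/3) ≈ -0.327, v(-1/6) ≈ -0.166, v(0) ≈ 0.000.
T_6 = (Δs/2)·[v(s_0) + 2v(s_1) + ... + 2v(s_{5}) + v(s_6)].
Sum ≈ -0.459.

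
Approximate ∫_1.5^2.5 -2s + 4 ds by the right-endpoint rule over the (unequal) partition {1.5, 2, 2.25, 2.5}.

-0.375

Subinterval widths: 0.5, 0.25, 0.25.
Right endpoints: 2, 2.25, 2.5.
f(2) = 0, f(2.25) = -0.5, f(2.5) = -1.
Sum = Σ Δs_i · f(s_i).
Sum = -0.375.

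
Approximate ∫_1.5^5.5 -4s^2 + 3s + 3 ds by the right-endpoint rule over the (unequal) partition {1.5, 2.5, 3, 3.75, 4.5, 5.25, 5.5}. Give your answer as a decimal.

-200.375

Subinterval widths: 1, 0.5, 0.75, 0.75, 0.75, 0.25.
Right endpoints: 2.5, 3, 3.75, 4.5, 5.25, 5.5.
f(2.5) = -14.5, f(3) = -24, f(3.75) = -42, f(4.5) = -64.5, f(5.25) = -91.5, f(5.5) = -101.5.
Sum = Σ Δs_i · f(s_i).
Sum = -200.375.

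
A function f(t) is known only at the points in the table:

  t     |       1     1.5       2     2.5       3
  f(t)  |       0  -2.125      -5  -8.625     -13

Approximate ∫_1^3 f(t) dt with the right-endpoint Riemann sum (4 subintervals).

Δt = 0.5.
Sum = 0.5·[(-2.125) + (-5) + (-8.625) + (-13)] = -14.375.

-14.375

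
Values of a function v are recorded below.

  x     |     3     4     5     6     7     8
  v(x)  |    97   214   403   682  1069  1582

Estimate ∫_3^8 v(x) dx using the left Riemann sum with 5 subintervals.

Δx = 1.
Sum = 1·[97 + 214 + 403 + 682 + 1069] = 2465.

2465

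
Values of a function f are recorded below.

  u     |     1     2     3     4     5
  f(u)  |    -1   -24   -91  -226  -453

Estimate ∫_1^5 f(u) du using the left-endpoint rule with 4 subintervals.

Δu = 1.
Sum = 1·[(-1) + (-24) + (-91) + (-226)] = -342.

-342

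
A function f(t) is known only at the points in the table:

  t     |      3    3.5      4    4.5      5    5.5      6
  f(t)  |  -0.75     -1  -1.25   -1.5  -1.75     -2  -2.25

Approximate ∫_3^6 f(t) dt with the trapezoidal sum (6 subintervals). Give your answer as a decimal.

-4.5

Δt = 0.5.
T_6 = (0.5/2)·[(-0.75) + 2·(-1) + 2·(-1.25) + 2·(-1.5) + 2·(-1.75) + 2·(-2) + (-2.25)] = -4.5.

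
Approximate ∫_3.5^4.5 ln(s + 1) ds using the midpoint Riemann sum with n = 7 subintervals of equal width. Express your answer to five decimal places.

Δs = (4.5 − 3.5)/7 = 1/7.
Midpoints: 25/7, 26/7, 27/7, 4, 29/7, 30/7, 31/7.
f(25/7) ≈ 1.51983, f(26/7) ≈ 1.55060, f(27/7) ≈ 1.58045, f(4) ≈ 1.60944, f(29/7) ≈ 1.63761, f(30/7) ≈ 1.66501, f(31/7) ≈ 1.69168.
Sum = Δs · [f(25/7) + f(26/7) + f(27/7) + ...].
Sum ≈ 1.60780.

1.60780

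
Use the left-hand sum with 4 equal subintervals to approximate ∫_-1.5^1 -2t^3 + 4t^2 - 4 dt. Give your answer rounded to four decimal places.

3.0566

Δt = (1 − (-1.5))/4 = 0.625.
Left endpoints: -1.5, -0.875, -0.25, 0.375.
f(-1.5) = 11.75, f(-0.875) = 0.40234375, f(-0.25) = -3.71875, f(0.375) = -3.54296875.
Sum = Δt · [f(-1.5) + f(-0.875) + f(-0.25) + f(0.375)].
Sum ≈ 3.0566.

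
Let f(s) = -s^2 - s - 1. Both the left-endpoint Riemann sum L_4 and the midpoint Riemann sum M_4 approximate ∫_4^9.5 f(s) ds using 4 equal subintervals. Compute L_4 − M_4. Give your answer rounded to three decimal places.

52.229

L_4 = -253.98828125.
M_4 ≈ -306.21680.
L_4 − M_4 ≈ 52.229.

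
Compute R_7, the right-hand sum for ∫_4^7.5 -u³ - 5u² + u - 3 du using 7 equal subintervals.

Δu = (7.5 − 4)/7 = 0.5.
Right endpoints: 4.5, 5, 5.5, 6, 6.5, 7, 7.5.
f(4.5) = -190.875, f(5) = -248, f(5.5) = -315.125, f(6) = -393, f(6.5) = -482.375, f(7) = -584, f(7.5) = -698.625.
Sum = Δu · [f(4.5) + f(5) + f(5.5) + ...].
Sum = -1456.

-1456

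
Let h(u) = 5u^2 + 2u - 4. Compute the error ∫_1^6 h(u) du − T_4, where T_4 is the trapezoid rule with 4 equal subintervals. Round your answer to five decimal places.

-6.51042

Exact integral: ∫_1^6 h(u) du ≈ 373.3333333.
T_4 = 379.84375.
Error ≈ 373.3333333 − 379.84375 ≈ -6.51042.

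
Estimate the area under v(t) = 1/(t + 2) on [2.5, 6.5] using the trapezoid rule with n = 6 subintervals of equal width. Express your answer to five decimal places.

0.63730

Δt = (6.5 − 2.5)/6 = 2/3.
v(2.5) = 2/9, v(19/6) = 6/31, v(23/6) = 6/35, v(4.5) = 2/13, v(31/6) = 6/43, v(35/6) = 6/47, v(6.5) = 2/17.
T_6 = (Δt/2)·[v(t_0) + 2v(t_1) + ... + 2v(t_{5}) + v(t_6)].
Sum ≈ 0.63730.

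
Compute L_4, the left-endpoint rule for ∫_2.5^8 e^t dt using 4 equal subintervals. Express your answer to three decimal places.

1381.374

Δt = (8 − 2.5)/4 = 1.375.
Left endpoints: 2.5, 3.875, 5.25, 6.625.
f(2.5) ≈ 12.182, f(3.875) ≈ 48.183, f(5.25) ≈ 190.566, f(6.625) ≈ 753.704.
Sum = Δt · [f(2.5) + f(3.875) + f(5.25) + f(6.625)].
Sum ≈ 1381.374.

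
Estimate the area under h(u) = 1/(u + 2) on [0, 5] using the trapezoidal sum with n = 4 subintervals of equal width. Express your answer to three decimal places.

1.282

Δu = (5 − 0)/4 = 1.25.
h(0) = 0.5, h(1.25) = 4/13, h(2.5) = 2/9, h(3.75) = 4/23, h(5) = 1/7.
T_4 = (Δu/2)·[h(u_0) + 2h(u_1) + 2h(u_2) + 2h(u_3) + h(u_4)].
Sum ≈ 1.282.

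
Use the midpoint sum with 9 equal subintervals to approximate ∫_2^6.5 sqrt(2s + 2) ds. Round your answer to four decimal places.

14.4675

Δs = (6.5 − 2)/9 = 0.5.
Midpoints: 2.25, 2.75, 3.25, 3.75, 4.25, 4.75, 5.25, 5.75, 6.25.
f(2.25) ≈ 2.5495, f(2.75) ≈ 2.7386, f(3.25) ≈ 2.9155, f(3.75) ≈ 3.0822, f(4.25) ≈ 3.2404, f(4.75) ≈ 3.3912, f(5.25) ≈ 3.5355, f(5.75) ≈ 3.6742, f(6.25) ≈ 3.8079.
Sum = Δs · [f(2.25) + f(2.75) + f(3.25) + ...].
Sum ≈ 14.4675.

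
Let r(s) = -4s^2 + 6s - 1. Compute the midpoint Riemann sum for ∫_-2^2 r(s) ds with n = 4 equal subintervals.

Δs = (2 − (-2))/4 = 1.
Midpoints: -1.5, -0.5, 0.5, 1.5.
r(-1.5) = -19, r(-0.5) = -5, r(0.5) = 1, r(1.5) = -1.
Sum = Δs · [r(-1.5) + r(-0.5) + r(0.5) + r(1.5)].
Sum = -24.

-24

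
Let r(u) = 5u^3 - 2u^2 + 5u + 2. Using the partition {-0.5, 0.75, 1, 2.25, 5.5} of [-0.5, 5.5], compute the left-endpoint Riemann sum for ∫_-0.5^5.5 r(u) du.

Subinterval widths: 1.25, 0.25, 1.25, 3.25.
Left endpoints: -0.5, 0.75, 1, 2.25.
r(-0.5) = -1.625, r(0.75) = 6.734375, r(1) = 10, r(2.25) = 60.078125.
Sum = Σ Δu_i · r(u_i).
Sum = 207.40625.

207.40625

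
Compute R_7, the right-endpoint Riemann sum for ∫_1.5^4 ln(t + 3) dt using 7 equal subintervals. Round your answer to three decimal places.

Δt = (4 − 1.5)/7 = 5/14.
Right endpoints: 13/7, 31/14, 18/7, 41/14, 23/7, 51/14, 4.
f(13/7) ≈ 1.580, f(31/14) ≈ 1.651, f(18/7) ≈ 1.718, f(41/14) ≈ 1.780, f(23/7) ≈ 1.838, f(51/14) ≈ 1.894, f(4) ≈ 1.946.
Sum = Δt · [f(13/7) + f(31/14) + f(18/7) + ...].
Sum ≈ 4.431.

4.431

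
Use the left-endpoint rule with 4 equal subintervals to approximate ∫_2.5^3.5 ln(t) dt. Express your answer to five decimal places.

1.05129

Δt = (3.5 − 2.5)/4 = 0.25.
Left endpoints: 2.5, 2.75, 3, 3.25.
f(2.5) ≈ 0.91629, f(2.75) ≈ 1.01160, f(3) ≈ 1.09861, f(3.25) ≈ 1.17865.
Sum = Δt · [f(2.5) + f(2.75) + f(3) + f(3.25)].
Sum ≈ 1.05129.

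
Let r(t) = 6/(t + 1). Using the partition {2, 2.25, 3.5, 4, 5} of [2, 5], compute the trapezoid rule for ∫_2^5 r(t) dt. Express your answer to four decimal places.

4.2013

Subinterval widths: 0.25, 1.25, 0.5, 1.
r(2) = 2, r(2.25) = 24/13, r(3.5) = 4/3, r(4) = 1.2, r(5) = 1.
On each subinterval the trapezoid contributes (Δt_i/2)·[r(t_{i-1}) + r(t_i)].
Sum ≈ 4.2013.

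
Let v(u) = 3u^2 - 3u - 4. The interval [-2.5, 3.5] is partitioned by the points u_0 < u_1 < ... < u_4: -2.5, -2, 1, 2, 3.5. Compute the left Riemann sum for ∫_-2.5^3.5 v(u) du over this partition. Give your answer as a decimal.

Subinterval widths: 0.5, 3, 1, 1.5.
Left endpoints: -2.5, -2, 1, 2.
v(-2.5) = 22.25, v(-2) = 14, v(1) = -4, v(2) = 2.
Sum = Σ Δu_i · v(u_i).
Sum = 52.125.

52.125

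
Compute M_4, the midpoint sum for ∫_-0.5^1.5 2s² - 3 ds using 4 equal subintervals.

-3.75

Δs = (1.5 − (-0.5))/4 = 0.5.
Midpoints: -0.25, 0.25, 0.75, 1.25.
f(-0.25) = -2.875, f(0.25) = -2.875, f(0.75) = -1.875, f(1.25) = 0.125.
Sum = Δs · [f(-0.25) + f(0.25) + f(0.75) + f(1.25)].
Sum = -3.75.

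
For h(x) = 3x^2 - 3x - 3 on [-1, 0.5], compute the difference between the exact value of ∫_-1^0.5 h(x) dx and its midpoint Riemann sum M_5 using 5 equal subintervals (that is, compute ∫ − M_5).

Exact integral: ∫_-1^0.5 h(x) dx = -2.25.
M_5 = -2.28375.
Error = -2.25 − (-2.28375) = 0.03375.

0.03375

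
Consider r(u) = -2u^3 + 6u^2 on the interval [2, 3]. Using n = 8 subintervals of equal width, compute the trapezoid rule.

5.4765625

Δu = (3 − 2)/8 = 0.125.
r(2) = 8, r(2.125) = 7.90234375, r(2.25) = 7.59375, r(2.375) = 7.05078125, r(2.5) = 6.25, r(2.625) = 5.16796875, r(2.75) = 3.78125, r(2.875) = 2.06640625, r(3) = 0.
T_8 = (Δu/2)·[r(u_0) + 2r(u_1) + ... + 2r(u_{7}) + r(u_8)].
Sum = 5.4765625.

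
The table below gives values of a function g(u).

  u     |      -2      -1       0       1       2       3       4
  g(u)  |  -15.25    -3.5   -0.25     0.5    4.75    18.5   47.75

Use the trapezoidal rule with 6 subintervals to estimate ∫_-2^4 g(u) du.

Δu = 1.
T_6 = (1/2)·[(-15.25) + 2·(-3.5) + 2·(-0.25) + 2·0.5 + 2·4.75 + 2·18.5 + 47.75] = 36.25.

36.25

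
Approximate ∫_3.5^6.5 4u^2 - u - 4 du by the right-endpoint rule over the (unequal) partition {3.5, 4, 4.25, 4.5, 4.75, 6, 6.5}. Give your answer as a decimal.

329.25

Subinterval widths: 0.5, 0.25, 0.25, 0.25, 1.25, 0.5.
Right endpoints: 4, 4.25, 4.5, 4.75, 6, 6.5.
f(4) = 56, f(4.25) = 64, f(4.5) = 72.5, f(4.75) = 81.5, f(6) = 134, f(6.5) = 158.5.
Sum = Σ Δu_i · f(u_i).
Sum = 329.25.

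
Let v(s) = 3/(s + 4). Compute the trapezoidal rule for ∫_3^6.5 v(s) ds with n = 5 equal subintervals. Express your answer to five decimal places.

Δs = (6.5 − 3)/5 = 0.7.
v(3) = 3/7, v(3.7) = 30/77, v(4.4) = 5/14, v(5.1) = 30/91, v(5.8) = 15/49, v(6.5) = 2/7.
T_5 = (Δs/2)·[v(s_0) + 2v(s_1) + ... + 2v(s_{4}) + v(s_5)].
Sum ≈ 1.21778.

1.21778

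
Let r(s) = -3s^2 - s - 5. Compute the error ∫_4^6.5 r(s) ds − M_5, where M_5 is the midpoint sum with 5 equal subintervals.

-0.15625

Exact integral: ∫_4^6.5 r(s) ds = -236.25.
M_5 = -236.09375.
Error = -236.25 − (-236.09375) = -0.15625.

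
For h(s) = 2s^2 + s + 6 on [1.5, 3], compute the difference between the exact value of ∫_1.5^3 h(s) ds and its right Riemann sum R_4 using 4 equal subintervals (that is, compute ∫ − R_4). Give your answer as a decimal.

-2.8828125

Exact integral: ∫_1.5^3 h(s) ds = 28.125.
R_4 = 31.0078125.
Error = 28.125 − 31.0078125 = -2.8828125.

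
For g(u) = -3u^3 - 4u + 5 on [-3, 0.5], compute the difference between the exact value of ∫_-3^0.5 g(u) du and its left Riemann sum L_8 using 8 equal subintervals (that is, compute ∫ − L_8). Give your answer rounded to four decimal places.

Exact integral: ∫_-3^0.5 g(u) du = 95.703125.
L_8 ≈ 117.822510.
Error ≈ 95.703125 − 117.822510 ≈ -22.1194.

-22.1194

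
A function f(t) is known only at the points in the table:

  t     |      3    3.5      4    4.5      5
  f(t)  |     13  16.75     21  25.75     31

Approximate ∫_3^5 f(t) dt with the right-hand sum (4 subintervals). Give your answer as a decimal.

47.25

Δt = 0.5.
Sum = 0.5·[16.75 + 21 + 25.75 + 31] = 47.25.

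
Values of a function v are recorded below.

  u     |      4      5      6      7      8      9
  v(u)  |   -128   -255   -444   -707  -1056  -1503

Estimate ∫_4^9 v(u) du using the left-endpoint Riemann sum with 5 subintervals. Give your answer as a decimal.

Δu = 1.
Sum = 1·[(-128) + (-255) + (-444) + (-707) + (-1056)] = -2590.

-2590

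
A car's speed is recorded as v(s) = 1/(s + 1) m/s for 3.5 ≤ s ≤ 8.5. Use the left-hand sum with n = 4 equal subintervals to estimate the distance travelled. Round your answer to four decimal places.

0.8253

Δs = (8.5 − 3.5)/4 = 1.25.
Left endpoints: 3.5, 4.75, 6, 7.25.
v(3.5) = 2/9, v(4.75) = 4/23, v(6) = 1/7, v(7.25) = 4/33.
Sum = Δs · [v(3.5) + v(4.75) + v(6) + v(7.25)].
Sum ≈ 0.8253.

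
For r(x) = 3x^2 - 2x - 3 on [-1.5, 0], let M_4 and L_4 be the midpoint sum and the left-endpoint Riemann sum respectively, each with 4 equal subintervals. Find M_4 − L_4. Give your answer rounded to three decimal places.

M_4 ≈ 1.07227.
L_4 = 3.05859375.
M_4 − L_4 ≈ -1.986.

-1.986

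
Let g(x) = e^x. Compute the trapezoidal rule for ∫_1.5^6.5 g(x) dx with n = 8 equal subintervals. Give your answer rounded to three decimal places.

Δx = (6.5 − 1.5)/8 = 0.625.
g(1.5) ≈ 4.482, g(2.125) ≈ 8.373, g(2.75) ≈ 15.643, g(3.375) ≈ 29.224, g(4) ≈ 54.598, g(4.625) ≈ 102.003, g(5.25) ≈ 190.566, g(5.875) ≈ 356.025, g(6.5) ≈ 665.142.
T_8 = (Δx/2)·[g(x_0) + 2g(x_1) + ... + 2g(x_{7}) + g(x_8)].
Sum ≈ 682.027.

682.027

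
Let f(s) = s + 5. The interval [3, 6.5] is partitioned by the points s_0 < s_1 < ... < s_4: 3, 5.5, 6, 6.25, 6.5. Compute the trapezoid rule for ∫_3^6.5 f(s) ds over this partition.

Subinterval widths: 2.5, 0.5, 0.25, 0.25.
f(3) = 8, f(5.5) = 10.5, f(6) = 11, f(6.25) = 11.25, f(6.5) = 11.5.
On each subinterval the trapezoid contributes (Δs_i/2)·[f(s_{i-1}) + f(s_i)].
Sum = 34.125.

34.125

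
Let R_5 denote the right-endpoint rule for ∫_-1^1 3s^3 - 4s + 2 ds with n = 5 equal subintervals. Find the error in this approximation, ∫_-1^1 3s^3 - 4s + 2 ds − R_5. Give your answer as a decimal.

0.4

Exact integral: ∫_-1^1 f(s) ds = 4.
R_5 = 3.6.
Error = 4 − 3.6 = 0.4.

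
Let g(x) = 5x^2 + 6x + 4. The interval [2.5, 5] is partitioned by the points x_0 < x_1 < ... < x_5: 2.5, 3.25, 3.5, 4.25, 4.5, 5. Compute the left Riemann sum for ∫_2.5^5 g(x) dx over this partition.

Subinterval widths: 0.75, 0.25, 0.75, 0.25, 0.5.
Left endpoints: 2.5, 3.25, 3.5, 4.25, 4.5.
g(2.5) = 50.25, g(3.25) = 76.3125, g(3.5) = 86.25, g(4.25) = 119.8125, g(4.5) = 132.25.
Sum = Σ Δx_i · g(x_i).
Sum = 217.53125.

217.53125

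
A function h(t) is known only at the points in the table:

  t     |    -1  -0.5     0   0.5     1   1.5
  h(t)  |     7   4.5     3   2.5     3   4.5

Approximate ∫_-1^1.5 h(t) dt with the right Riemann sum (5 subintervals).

8.75

Δt = 0.5.
Sum = 0.5·[4.5 + 3 + 2.5 + 3 + 4.5] = 8.75.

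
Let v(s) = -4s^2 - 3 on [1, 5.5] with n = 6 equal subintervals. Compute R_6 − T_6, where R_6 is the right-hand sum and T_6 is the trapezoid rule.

R_6 = -279.5625.
T_6 = -235.6875.
R_6 − T_6 = -43.875.

-43.875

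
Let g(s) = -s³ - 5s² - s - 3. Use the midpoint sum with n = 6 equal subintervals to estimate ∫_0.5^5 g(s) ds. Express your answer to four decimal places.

-387.4395

Δs = (5 − 0.5)/6 = 0.75.
Midpoints: 0.875, 1.625, 2.375, 3.125, 3.875, 4.625.
g(0.875) = -4287/512, g(1.625) = -11325/512, g(2.375) = -24051/512, g(3.125) = -43761/512, g(3.875) = -71751/512, g(4.625) = -109317/512.
Sum = Δs · [g(0.875) + g(1.625) + g(2.375) + ...].
Sum ≈ -387.4395.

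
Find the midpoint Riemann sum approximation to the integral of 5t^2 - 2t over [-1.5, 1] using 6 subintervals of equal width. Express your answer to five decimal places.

8.36082

Δt = (1 − (-1.5))/6 = 5/12.
Midpoints: -31/24, -0.875, -11/24, -1/24, 0.375, 19/24.
f(-31/24) = 6293/576, f(-0.875) = 5.578125, f(-11/24) = 1133/576, f(-1/24) = 53/576, f(0.375) = -0.046875, f(19/24) = 893/576.
Sum = Δt · [f(-31/24) + f(-0.875) + f(-11/24) + ...].
Sum ≈ 8.36082.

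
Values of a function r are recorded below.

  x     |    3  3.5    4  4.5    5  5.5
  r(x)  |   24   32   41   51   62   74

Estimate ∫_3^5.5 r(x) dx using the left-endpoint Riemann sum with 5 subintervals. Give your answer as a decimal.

Δx = 0.5.
Sum = 0.5·[24 + 32 + 41 + 51 + 62] = 105.

105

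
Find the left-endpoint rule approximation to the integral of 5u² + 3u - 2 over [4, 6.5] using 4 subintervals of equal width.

Δu = (6.5 − 4)/4 = 0.625.
Left endpoints: 4, 4.625, 5.25, 5.875.
f(4) = 90, f(4.625) = 118.828125, f(5.25) = 151.5625, f(5.875) = 188.203125.
Sum = Δu · [f(4) + f(4.625) + f(5.25) + f(5.875)].
Sum = 342.87109375.

342.87109375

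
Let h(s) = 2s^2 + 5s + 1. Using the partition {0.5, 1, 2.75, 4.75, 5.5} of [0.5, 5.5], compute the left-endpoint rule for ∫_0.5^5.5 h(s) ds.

Subinterval widths: 0.5, 1.75, 2, 0.75.
Left endpoints: 0.5, 1, 2.75, 4.75.
h(0.5) = 4, h(1) = 8, h(2.75) = 29.875, h(4.75) = 69.875.
Sum = Σ Δs_i · h(s_i).
Sum = 128.15625.

128.15625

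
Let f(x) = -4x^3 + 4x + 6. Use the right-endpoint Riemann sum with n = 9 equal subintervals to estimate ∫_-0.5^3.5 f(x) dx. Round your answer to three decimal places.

Δx = (3.5 − (-0.5))/9 = 4/9.
Right endpoints: -1/18, 7/18, 5/6, 23/18, 31/18, 13/6, 47/18, 55/18, 3.5.
f(-1/18) = 8425/1458, f(7/18) = 10673/1458, f(5/6) = 379/54, f(23/18) = 4033/1458, f(31/18) = -10999/1458, f(13/6) = -1405/54, f(47/18) = -79847/1458, f(55/18) = -139807/1458, f(3.5) = -151.5.
Sum = Δx · [f(-1/18) + f(7/18) + f(5/6) + ...].
Sum ≈ -139.037.

-139.037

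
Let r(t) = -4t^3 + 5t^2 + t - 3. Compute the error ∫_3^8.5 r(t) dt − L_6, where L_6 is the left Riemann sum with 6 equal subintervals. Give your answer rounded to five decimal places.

Exact integral: ∫_3^8.5 r(t) dt ≈ -4145.3958333.
L_6 ≈ -3265.7650463.
Error ≈ -4145.3958333 − (-3265.7650463) ≈ -879.63079.

-879.63079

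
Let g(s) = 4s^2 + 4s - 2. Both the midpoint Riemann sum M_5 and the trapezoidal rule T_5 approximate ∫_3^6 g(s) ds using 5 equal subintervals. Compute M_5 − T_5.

-1.08

M_5 = 299.64.
T_5 = 300.72.
M_5 − T_5 = -1.08.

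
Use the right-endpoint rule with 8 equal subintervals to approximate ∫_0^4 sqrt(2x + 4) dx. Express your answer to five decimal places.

Δx = (4 − 0)/8 = 0.5.
Right endpoints: 0.5, 1, 1.5, 2, 2.5, 3, 3.5, 4.
f(0.5) ≈ 2.23607, f(1) ≈ 2.44949, f(1.5) ≈ 2.64575, f(2) ≈ 2.82843, f(2.5) ≈ 3.00000, f(3) ≈ 3.16228, f(3.5) ≈ 3.31662, f(4) ≈ 3.46410.
Sum = Δx · [f(0.5) + f(1) + f(1.5) + ...].
Sum ≈ 11.55137.

11.55137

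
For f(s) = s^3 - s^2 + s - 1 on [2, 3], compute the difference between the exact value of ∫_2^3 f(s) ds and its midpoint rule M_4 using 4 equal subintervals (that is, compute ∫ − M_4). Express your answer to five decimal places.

0.03385

Exact integral: ∫_2^3 f(s) ds ≈ 11.4166667.
M_4 = 11.3828125.
Error ≈ 11.4166667 − 11.3828125 ≈ 0.03385.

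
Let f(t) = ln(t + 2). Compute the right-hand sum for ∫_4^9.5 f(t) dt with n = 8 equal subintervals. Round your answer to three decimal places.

12.057

Δt = (9.5 − 4)/8 = 0.6875.
Right endpoints: 4.6875, 5.375, 6.0625, 6.75, 7.4375, 8.125, 8.8125, 9.5.
f(4.6875) ≈ 1.900, f(5.375) ≈ 1.998, f(6.0625) ≈ 2.087, f(6.75) ≈ 2.169, f(7.4375) ≈ 2.245, f(8.125) ≈ 2.315, f(8.8125) ≈ 2.381, f(9.5) ≈ 2.442.
Sum = Δt · [f(4.6875) + f(5.375) + f(6.0625) + ...].
Sum ≈ 12.057.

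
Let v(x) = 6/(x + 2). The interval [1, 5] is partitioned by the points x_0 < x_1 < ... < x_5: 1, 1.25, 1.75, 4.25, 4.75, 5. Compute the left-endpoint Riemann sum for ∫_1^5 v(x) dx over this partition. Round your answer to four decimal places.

6.1253

Subinterval widths: 0.25, 0.5, 2.5, 0.5, 0.25.
Left endpoints: 1, 1.25, 1.75, 4.25, 4.75.
v(1) = 2, v(1.25) = 24/13, v(1.75) = 1.6, v(4.25) = 0.96, v(4.75) = 8/9.
Sum = Σ Δx_i · v(x_i).
Sum ≈ 6.1253.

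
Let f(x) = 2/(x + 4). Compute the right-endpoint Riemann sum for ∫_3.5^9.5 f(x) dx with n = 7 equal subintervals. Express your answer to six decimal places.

Δx = (9.5 − 3.5)/7 = 6/7.
Right endpoints: 61/14, 73/14, 85/14, 97/14, 109/14, 121/14, 9.5.
f(61/14) = 28/117, f(73/14) = 28/129, f(85/14) = 28/141, f(97/14) = 28/153, f(109/14) = 28/165, f(121/14) = 28/177, f(9.5) = 4/27.
Sum = Δx · [f(61/14) + f(73/14) + f(85/14) + ...].
Sum ≈ 1.126282.

1.126282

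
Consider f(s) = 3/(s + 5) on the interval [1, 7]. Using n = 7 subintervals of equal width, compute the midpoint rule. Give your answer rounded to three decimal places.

2.078

Δs = (7 − 1)/7 = 6/7.
Midpoints: 10/7, 16/7, 22/7, 4, 34/7, 40/7, 46/7.
f(10/7) = 7/15, f(16/7) = 7/17, f(22/7) = 7/19, f(4) = 1/3, f(34/7) = 7/23, f(40/7) = 0.28, f(46/7) = 7/27.
Sum = Δs · [f(10/7) + f(16/7) + f(22/7) + ...].
Sum ≈ 2.078.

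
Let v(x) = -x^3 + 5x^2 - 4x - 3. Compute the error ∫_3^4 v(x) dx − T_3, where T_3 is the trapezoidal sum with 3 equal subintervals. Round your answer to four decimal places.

0.1019

Exact integral: ∫_3^4 v(x) dx ≈ 0.916667.
T_3 ≈ 0.814815.
Error ≈ 0.916667 − 0.814815 ≈ 0.1019.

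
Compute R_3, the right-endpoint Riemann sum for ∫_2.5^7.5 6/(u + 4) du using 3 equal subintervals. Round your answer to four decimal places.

Δu = (7.5 − 2.5)/3 = 5/3.
Right endpoints: 25/6, 35/6, 7.5.
f(25/6) = 36/49, f(35/6) = 36/59, f(7.5) = 12/23.
Sum = Δu · [f(25/6) + f(35/6) + f(7.5)].
Sum ≈ 3.1110.

3.1110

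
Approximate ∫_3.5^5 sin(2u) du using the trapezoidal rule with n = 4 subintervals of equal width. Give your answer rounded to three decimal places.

Δu = (5 − 3.5)/4 = 0.375.
f(3.5) ≈ 0.657, f(3.875) ≈ 0.995, f(4.25) ≈ 0.798, f(4.625) ≈ 0.174, f(5) ≈ -0.544.
T_4 = (Δu/2)·[f(u_0) + 2f(u_1) + 2f(u_2) + 2f(u_3) + f(u_4)].
Sum ≈ 0.759.

0.759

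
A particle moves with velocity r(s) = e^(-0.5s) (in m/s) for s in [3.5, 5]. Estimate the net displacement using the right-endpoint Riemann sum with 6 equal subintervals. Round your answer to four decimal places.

0.1722

Δs = (5 − 3.5)/6 = 0.25.
Right endpoints: 3.75, 4, 4.25, 4.5, 4.75, 5.
r(3.75) ≈ 0.1534, r(4) ≈ 0.1353, r(4.25) ≈ 0.1194, r(4.5) ≈ 0.1054, r(4.75) ≈ 0.0930, r(5) ≈ 0.0821.
Sum = Δs · [r(3.75) + r(4) + r(4.25) + ...].
Sum ≈ 0.1722.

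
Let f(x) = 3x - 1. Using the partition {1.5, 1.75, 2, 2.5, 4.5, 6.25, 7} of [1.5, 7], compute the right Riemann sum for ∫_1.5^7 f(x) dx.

Subinterval widths: 0.25, 0.25, 0.5, 2, 1.75, 0.75.
Right endpoints: 1.75, 2, 2.5, 4.5, 6.25, 7.
f(1.75) = 4.25, f(2) = 5, f(2.5) = 6.5, f(4.5) = 12.5, f(6.25) = 17.75, f(7) = 20.
Sum = Σ Δx_i · f(x_i).
Sum = 76.625.

76.625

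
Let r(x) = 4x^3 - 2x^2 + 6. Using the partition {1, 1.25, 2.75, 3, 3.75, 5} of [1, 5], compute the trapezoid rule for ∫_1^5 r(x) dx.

Subinterval widths: 0.25, 1.5, 0.25, 0.75, 1.25.
r(1) = 8, r(1.25) = 10.6875, r(2.75) = 74.0625, r(3) = 96, r(3.75) = 188.8125, r(5) = 456.
On each subinterval the trapezoid contributes (Δx_i/2)·[r(x_{i-1}) + r(x_i)].
Sum = 596.96875.

596.96875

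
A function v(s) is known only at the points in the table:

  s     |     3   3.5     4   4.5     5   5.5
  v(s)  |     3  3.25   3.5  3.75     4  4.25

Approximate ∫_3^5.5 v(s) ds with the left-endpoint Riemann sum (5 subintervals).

Δs = 0.5.
Sum = 0.5·[3 + 3.25 + 3.5 + 3.75 + 4] = 8.75.

8.75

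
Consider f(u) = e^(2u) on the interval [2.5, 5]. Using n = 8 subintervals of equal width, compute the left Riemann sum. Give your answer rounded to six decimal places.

Δu = (5 − 2.5)/8 = 0.3125.
Left endpoints: 2.5, 2.8125, 3.125, 3.4375, 3.75, 4.0625, 4.375, 4.6875.
f(2.5) ≈ 148.413159, f(2.8125) ≈ 277.272285, f(3.125) ≈ 518.012825, f(3.4375) ≈ 967.775366, f(3.75) ≈ 1808.042414, f(4.0625) ≈ 3377.867932, f(4.375) ≈ 6310.688108, f(4.6875) ≈ 11789.917547.
Sum = Δu · [f(2.5) + f(2.8125) + f(3.125) + ...].
Sum ≈ 7874.371761.

7874.371761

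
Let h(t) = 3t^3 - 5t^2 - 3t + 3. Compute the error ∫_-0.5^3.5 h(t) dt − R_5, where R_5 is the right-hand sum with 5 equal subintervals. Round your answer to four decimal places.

-26.4267

Exact integral: ∫_-0.5^3.5 h(t) dt ≈ 34.833333.
R_5 = 61.26.
Error ≈ 34.833333 − 61.26 ≈ -26.4267.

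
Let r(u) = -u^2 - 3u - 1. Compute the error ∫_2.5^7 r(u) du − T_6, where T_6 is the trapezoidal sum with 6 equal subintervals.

Exact integral: ∫_2.5^7 r(u) du = -177.75.
T_6 = -178.171875.
Error = -177.75 − (-178.171875) = 0.421875.

0.421875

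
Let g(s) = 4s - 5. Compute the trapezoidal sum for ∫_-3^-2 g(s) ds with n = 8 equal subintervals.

-15

Δs = (-2 − (-3))/8 = 0.125.
g(-3) = -17, g(-2.875) = -16.5, g(-2.75) = -16, g(-2.625) = -15.5, g(-2.5) = -15, g(-2.375) = -14.5, g(-2.25) = -14, g(-2.125) = -13.5, g(-2) = -13.
T_8 = (Δs/2)·[g(s_0) + 2g(s_1) + ... + 2g(s_{7}) + g(s_8)].
Sum = -15.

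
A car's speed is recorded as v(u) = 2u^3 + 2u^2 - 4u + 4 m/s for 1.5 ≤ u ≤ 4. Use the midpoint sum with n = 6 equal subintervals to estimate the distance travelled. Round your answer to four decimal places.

Δu = (4 − 1.5)/6 = 5/12.
Midpoints: 41/24, 2.125, 61/24, 71/24, 3.375, 91/24.
v(41/24) = 89681/6912, v(2.125) = 23.72265625, v(61/24) = 273661/6912, v(71/24) = 424751/6912, v(3.375) = 90.16796875, v(91/24) = 875131/6912.
Sum = Δu · [v(41/24) + v(2.125) + v(61/24) + ...].
Sum ≈ 147.7163.

147.7163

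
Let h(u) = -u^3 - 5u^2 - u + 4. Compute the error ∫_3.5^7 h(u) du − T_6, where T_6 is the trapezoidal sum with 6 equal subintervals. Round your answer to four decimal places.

4.1188

Exact integral: ∫_3.5^7 h(u) du ≈ -1067.317708.
T_6 ≈ -1071.436487.
Error ≈ -1067.317708 − (-1071.436487) ≈ 4.1188.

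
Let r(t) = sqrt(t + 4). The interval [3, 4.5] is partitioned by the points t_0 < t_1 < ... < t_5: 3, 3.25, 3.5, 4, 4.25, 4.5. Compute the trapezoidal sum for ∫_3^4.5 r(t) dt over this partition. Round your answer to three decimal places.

4.174

Subinterval widths: 0.25, 0.25, 0.5, 0.25, 0.25.
r(3) ≈ 2.646, r(3.25) ≈ 2.693, r(3.5) ≈ 2.739, r(4) ≈ 2.828, r(4.25) ≈ 2.872, r(4.5) ≈ 2.915.
On each subinterval the trapezoid contributes (Δt_i/2)·[r(t_{i-1}) + r(t_i)].
Sum ≈ 4.174.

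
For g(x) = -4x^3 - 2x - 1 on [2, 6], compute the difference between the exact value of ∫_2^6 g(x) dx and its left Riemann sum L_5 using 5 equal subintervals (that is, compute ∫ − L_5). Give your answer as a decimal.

Exact integral: ∫_2^6 g(x) dx = -1316.
L_5 = -1000.48.
Error = -1316 − (-1000.48) = -315.52.

-315.52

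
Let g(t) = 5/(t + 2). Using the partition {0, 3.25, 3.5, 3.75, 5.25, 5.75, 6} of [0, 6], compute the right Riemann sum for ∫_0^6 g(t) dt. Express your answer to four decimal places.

Subinterval widths: 3.25, 0.25, 0.25, 1.5, 0.5, 0.25.
Right endpoints: 3.25, 3.5, 3.75, 5.25, 5.75, 6.
g(3.25) = 20/21, g(3.5) = 10/11, g(3.75) = 20/23, g(5.25) = 20/29, g(5.75) = 20/31, g(6) = 0.625.
Sum = Σ Δt_i · g(t_i).
Sum ≈ 5.0532.

5.0532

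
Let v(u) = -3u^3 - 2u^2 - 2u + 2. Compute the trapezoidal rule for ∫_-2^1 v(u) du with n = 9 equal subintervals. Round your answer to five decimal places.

14.38889

Δu = (1 − (-2))/9 = 1/3.
v(-2) = 22, v(-5/3) = 41/3, v(-4/3) = 74/9, v(-1) = 5, v(-2/3) = 10/3, v(-1/3) = 23/9, v(0) = 2, v(1/3) = 1, v(2/3) = -10/9, v(1) = -5.
T_9 = (Δu/2)·[v(u_0) + 2v(u_1) + ... + 2v(u_{8}) + v(u_9)].
Sum ≈ 14.38889.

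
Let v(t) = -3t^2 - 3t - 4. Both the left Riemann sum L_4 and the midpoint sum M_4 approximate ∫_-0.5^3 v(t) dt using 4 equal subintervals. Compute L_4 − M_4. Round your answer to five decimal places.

L_4 = -39.51171875.
M_4 ≈ -53.5800781.
L_4 − M_4 ≈ 14.06836.

14.06836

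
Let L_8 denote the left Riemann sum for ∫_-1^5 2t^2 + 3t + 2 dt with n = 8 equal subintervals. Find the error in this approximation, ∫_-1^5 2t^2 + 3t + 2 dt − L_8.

23.625

Exact integral: ∫_-1^5 f(t) dt = 132.
L_8 = 108.375.
Error = 132 − 108.375 = 23.625.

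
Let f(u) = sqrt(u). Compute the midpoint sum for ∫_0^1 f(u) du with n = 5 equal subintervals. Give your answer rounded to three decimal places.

Δu = (1 − 0)/5 = 0.2.
Midpoints: 0.1, 0.3, 0.5, 0.7, 0.9.
f(0.1) ≈ 0.316, f(0.3) ≈ 0.548, f(0.5) ≈ 0.707, f(0.7) ≈ 0.837, f(0.9) ≈ 0.949.
Sum = Δu · [f(0.1) + f(0.3) + f(0.5) + f(0.7) + f(0.9)].
Sum ≈ 0.671.

0.671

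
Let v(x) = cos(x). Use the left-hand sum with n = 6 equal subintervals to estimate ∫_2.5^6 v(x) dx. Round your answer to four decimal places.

Δx = (6 − 2.5)/6 = 7/12.
Left endpoints: 2.5, 37/12, 11/3, 4.25, 29/6, 65/12.
v(2.5) ≈ -0.8011, v(37/12) ≈ -0.9983, v(11/3) ≈ -0.8653, v(4.25) ≈ -0.4461, v(29/6) ≈ 0.1206, v(65/12) ≈ 0.6475.
Sum = Δx · [v(2.5) + v(37/12) + v(11/3) + ...].
Sum ≈ -1.3666.

-1.3666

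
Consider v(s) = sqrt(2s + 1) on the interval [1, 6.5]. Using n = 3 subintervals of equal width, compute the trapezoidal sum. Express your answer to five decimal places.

15.64455

Δs = (6.5 − 1)/3 = 11/6.
v(1) ≈ 1.73205, v(17/6) ≈ 2.58199, v(14/3) ≈ 3.21455, v(6.5) ≈ 3.74166.
T_3 = (Δs/2)·[v(s_0) + 2v(s_1) + 2v(s_2) + v(s_3)].
Sum ≈ 15.64455.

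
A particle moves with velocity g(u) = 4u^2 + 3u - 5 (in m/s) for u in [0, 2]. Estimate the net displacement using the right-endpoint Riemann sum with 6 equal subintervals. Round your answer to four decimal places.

10.4815

Δu = (2 − 0)/6 = 1/3.
Right endpoints: 1/3, 2/3, 1, 4/3, 5/3, 2.
g(1/3) = -32/9, g(2/3) = -11/9, g(1) = 2, g(4/3) = 55/9, g(5/3) = 100/9, g(2) = 17.
Sum = Δu · [g(1/3) + g(2/3) + g(1) + ...].
Sum ≈ 10.4815.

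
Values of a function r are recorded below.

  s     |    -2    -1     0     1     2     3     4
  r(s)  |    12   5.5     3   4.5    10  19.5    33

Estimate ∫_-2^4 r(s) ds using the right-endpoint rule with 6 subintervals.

75.5

Δs = 1.
Sum = 1·[5.5 + 3 + 4.5 + 10 + 19.5 + 33] = 75.5.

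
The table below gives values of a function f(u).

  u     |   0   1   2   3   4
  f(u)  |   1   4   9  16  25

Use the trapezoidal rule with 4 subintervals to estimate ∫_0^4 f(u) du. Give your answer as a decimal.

42

Δu = 1.
T_4 = (1/2)·[1 + 2·4 + 2·9 + 2·16 + 25] = 42.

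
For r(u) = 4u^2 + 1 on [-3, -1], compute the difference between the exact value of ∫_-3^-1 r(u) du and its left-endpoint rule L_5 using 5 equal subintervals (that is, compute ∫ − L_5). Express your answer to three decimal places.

-6.613

Exact integral: ∫_-3^-1 r(u) du ≈ 36.66667.
L_5 = 43.28.
Error ≈ 36.66667 − 43.28 ≈ -6.613.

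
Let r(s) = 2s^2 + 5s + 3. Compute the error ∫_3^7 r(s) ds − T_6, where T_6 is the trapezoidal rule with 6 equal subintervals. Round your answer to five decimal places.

-0.59259

Exact integral: ∫_3^7 r(s) ds ≈ 322.6666667.
T_6 ≈ 323.2592593.
Error ≈ 322.6666667 − 323.2592593 ≈ -0.59259.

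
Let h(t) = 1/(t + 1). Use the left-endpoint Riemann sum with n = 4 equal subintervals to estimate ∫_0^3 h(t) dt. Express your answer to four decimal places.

Δt = (3 − 0)/4 = 0.75.
Left endpoints: 0, 0.75, 1.5, 2.25.
h(0) = 1, h(0.75) = 4/7, h(1.5) = 0.4, h(2.25) = 4/13.
Sum = Δt · [h(0) + h(0.75) + h(1.5) + h(2.25)].
Sum ≈ 1.7093.

1.7093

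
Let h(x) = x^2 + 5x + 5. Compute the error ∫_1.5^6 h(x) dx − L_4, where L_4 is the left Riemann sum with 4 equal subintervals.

Exact integral: ∫_1.5^6 h(x) dx = 177.75.
L_4 = 147.05859375.
Error = 177.75 − 147.05859375 = 30.69140625.

30.69140625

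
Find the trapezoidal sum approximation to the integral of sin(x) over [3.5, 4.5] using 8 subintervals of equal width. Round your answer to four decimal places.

Δx = (4.5 − 3.5)/8 = 0.125.
f(3.5) ≈ -0.3508, f(3.625) ≈ -0.4648, f(3.75) ≈ -0.5716, f(3.875) ≈ -0.6694, f(4) ≈ -0.7568, f(4.125) ≈ -0.8324, f(4.25) ≈ -0.8950, f(4.375) ≈ -0.9436, f(4.5) ≈ -0.9775.
T_8 = (Δx/2)·[f(x_0) + 2f(x_1) + ... + 2f(x_{7}) + f(x_8)].
Sum ≈ -0.7247.

-0.7247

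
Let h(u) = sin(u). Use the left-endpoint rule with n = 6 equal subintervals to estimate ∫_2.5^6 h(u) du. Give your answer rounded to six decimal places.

-1.455033

Δu = (6 − 2.5)/6 = 7/12.
Left endpoints: 2.5, 37/12, 11/3, 4.25, 29/6, 65/12.
h(2.5) ≈ 0.598472, h(37/12) ≈ 0.058226, h(11/3) ≈ -0.501277, h(4.25) ≈ -0.894989, h(29/6) ≈ -0.992695, h(65/12) ≈ -0.762079.
Sum = Δu · [h(2.5) + h(37/12) + h(11/3) + ...].
Sum ≈ -1.455033.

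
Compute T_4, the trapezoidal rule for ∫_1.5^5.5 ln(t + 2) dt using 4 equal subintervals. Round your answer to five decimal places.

6.71446

Δt = (5.5 − 1.5)/4 = 1.
f(1.5) ≈ 1.25276, f(2.5) ≈ 1.50408, f(3.5) ≈ 1.70475, f(4.5) ≈ 1.87180, f(5.5) ≈ 2.01490.
T_4 = (Δt/2)·[f(t_0) + 2f(t_1) + 2f(t_2) + 2f(t_3) + f(t_4)].
Sum ≈ 6.71446.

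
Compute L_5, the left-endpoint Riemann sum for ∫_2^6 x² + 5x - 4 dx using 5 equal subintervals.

112.96

Δx = (6 − 2)/5 = 0.8.
Left endpoints: 2, 2.8, 3.6, 4.4, 5.2.
f(2) = 10, f(2.8) = 17.84, f(3.6) = 26.96, f(4.4) = 37.36, f(5.2) = 49.04.
Sum = Δx · [f(2) + f(2.8) + f(3.6) + f(4.4) + f(5.2)].
Sum = 112.96.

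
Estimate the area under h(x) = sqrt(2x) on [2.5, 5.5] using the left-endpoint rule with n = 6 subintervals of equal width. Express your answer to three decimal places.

8.161

Δx = (5.5 − 2.5)/6 = 0.5.
Left endpoints: 2.5, 3, 3.5, 4, 4.5, 5.
h(2.5) ≈ 2.236, h(3) ≈ 2.449, h(3.5) ≈ 2.646, h(4) ≈ 2.828, h(4.5) ≈ 3.000, h(5) ≈ 3.162.
Sum = Δx · [h(2.5) + h(3) + h(3.5) + ...].
Sum ≈ 8.161.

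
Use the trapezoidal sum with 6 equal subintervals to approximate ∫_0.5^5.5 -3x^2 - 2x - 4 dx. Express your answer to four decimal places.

-217.9861

Δx = (5.5 − 0.5)/6 = 5/6.
f(0.5) = -5.75, f(4/3) = -12, f(13/6) = -269/12, f(3) = -37, f(23/6) = -55.75, f(14/3) = -236/3, f(5.5) = -105.75.
T_6 = (Δx/2)·[f(x_0) + 2f(x_1) + ... + 2f(x_{5}) + f(x_6)].
Sum ≈ -217.9861.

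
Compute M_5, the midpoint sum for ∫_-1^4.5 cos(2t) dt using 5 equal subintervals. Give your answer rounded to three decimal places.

Δt = (4.5 − (-1))/5 = 1.1.
Midpoints: -0.45, 0.65, 1.75, 2.85, 3.95.
f(-0.45) ≈ 0.622, f(0.65) ≈ 0.267, f(1.75) ≈ -0.936, f(2.85) ≈ 0.835, f(3.95) ≈ -0.046.
Sum = Δt · [f(-0.45) + f(0.65) + f(1.75) + f(2.85) + f(3.95)].
Sum ≈ 0.815.

0.815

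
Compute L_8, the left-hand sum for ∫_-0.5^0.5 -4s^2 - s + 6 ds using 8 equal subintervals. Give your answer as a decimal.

Δs = (0.5 − (-0.5))/8 = 0.125.
Left endpoints: -0.5, -0.375, -0.25, -0.125, 0, 0.125, 0.25, 0.375.
f(-0.5) = 5.5, f(-0.375) = 5.8125, f(-0.25) = 6, f(-0.125) = 6.0625, f(0) = 6, f(0.125) = 5.8125, f(0.25) = 5.5, f(0.375) = 5.0625.
Sum = Δs · [f(-0.5) + f(-0.375) + f(-0.25) + ...].
Sum = 5.71875.

5.71875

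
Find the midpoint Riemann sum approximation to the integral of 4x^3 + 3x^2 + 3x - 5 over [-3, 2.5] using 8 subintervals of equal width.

Δx = (2.5 − (-3))/8 = 0.6875.
Midpoints: -2.65625, -1.96875, -1.28125, -0.59375, 0.09375, 0.78125, 1.46875, 2.15625.
f(-2.65625) = -546965/8192, f(-1.96875) = -244135/8192, f(-1.28125) = -101025/8192, f(-0.59375) = -53747/8192, f(0.09375) = -38413/8192, f(0.78125) = 8865/8192, f(1.46875) = 151975/8192, f(2.15625) = 454805/8192.
Sum = Δx · [f(-2.65625) + f(-1.96875) + f(-1.28125) + ...].
Sum = -30.9375.

-30.9375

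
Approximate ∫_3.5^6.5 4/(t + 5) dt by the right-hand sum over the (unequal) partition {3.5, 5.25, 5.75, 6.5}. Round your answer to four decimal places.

1.1298

Subinterval widths: 1.75, 0.5, 0.75.
Right endpoints: 5.25, 5.75, 6.5.
f(5.25) = 16/41, f(5.75) = 16/43, f(6.5) = 8/23.
Sum = Σ Δt_i · f(t_i).
Sum ≈ 1.1298.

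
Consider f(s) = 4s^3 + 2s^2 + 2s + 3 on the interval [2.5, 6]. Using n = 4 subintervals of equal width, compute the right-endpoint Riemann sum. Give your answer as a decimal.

Δs = (6 − 2.5)/4 = 0.875.
Right endpoints: 3.375, 4.25, 5.125, 6.
f(3.375) = 186.3046875, f(4.25) = 354.6875, f(5.125) = 604.2265625, f(6) = 951.
Sum = Δs · [f(3.375) + f(4.25) + f(5.125) + f(6)].
Sum = 1834.19140625.

1834.19140625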